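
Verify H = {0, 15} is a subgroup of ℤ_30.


Subgroup test for H = {0, 15} in (ℤ_30, +):
(1) 0 ∈ H? Yes
(2) Closure: for all a,b ∈ H, (a+b) mod 30 ∈ H? Yes
(3) Inverses: for all a ∈ H, -a mod 30 ∈ H? Yes

Yes, H is a subgroup of ℤ_30


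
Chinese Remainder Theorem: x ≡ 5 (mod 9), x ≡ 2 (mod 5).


m₁ = 9, m₂ = 5, gcd = 1, so CRT applies. M = m₁·m₂ = 45
Let M₁ = M/m₁ = 5, M₂ = M/m₂ = 9
Find y₁ ≡ M₁⁻¹ (mod m₁): 5⁻¹ ≡ 2 (mod 9)
Find y₂ ≡ M₂⁻¹ (mod m₂): 9⁻¹ ≡ 4 (mod 5)
x = a₁·M₁·y₁ + a₂·M₂·y₂ = 5·5·2 + 2·9·4 = 122
Reduce mod 45: x ≡ 32
Check: 32 mod 9 = 5 ✓, 32 mod 5 = 2 ✓

x ≡ 32 (mod 45)


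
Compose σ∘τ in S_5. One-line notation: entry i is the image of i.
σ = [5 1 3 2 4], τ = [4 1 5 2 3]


σ∘τ: apply τ first, then σ
1 →τ 4 →σ 2
2 →τ 1 →σ 5
3 →τ 5 →σ 4
4 →τ 2 →σ 1
5 →τ 3 →σ 3

σ∘τ = [2 5 4 1 3]


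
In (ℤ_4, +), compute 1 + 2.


Operation: addition mod 4
1 + 2 = (a + b) mod 4 with a = 1, b = 2

1 + 2 = 3


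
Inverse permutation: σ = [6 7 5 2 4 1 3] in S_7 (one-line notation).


To find σ⁻¹, swap domain and range:
σ(1) = 6 → σ⁻¹(6) = 1
σ(2) = 7 → σ⁻¹(7) = 2
σ(3) = 5 → σ⁻¹(5) = 3
σ(4) = 2 → σ⁻¹(2) = 4
σ(5) = 4 → σ⁻¹(4) = 5
σ(6) = 1 → σ⁻¹(1) = 6
σ(7) = 3 → σ⁻¹(3) = 7

σ⁻¹ = [6 4 7 5 3 1 2]


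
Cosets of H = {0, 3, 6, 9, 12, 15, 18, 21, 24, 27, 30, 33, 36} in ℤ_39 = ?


H = {0, 3, 6, 9, 12, 15, 18, 21, 24, 27, 30, 33, 36}, |H| = 13
Number of cosets = |G|/|H| = 39/13 = 3
0 + H = {0, 3, 6, 9, 12, 15, 18, 21, 24, 27, 30, 33, 36}
1 + H = {1, 4, 7, 10, 13, 16, 19, 22, 25, 28, 31, 34, 37}
2 + H = {2, 5, 8, 11, 14, 17, 20, 23, 26, 29, 32, 35, 38}

Cosets: 0+H={0,3,6,9,12,15,18,21,24,27,30,33,36}; 1+H={1,4,7,10,13,16,19,22,25,28,31,34,37}; 2+H={2,5,8,11,14,17,20,23,26,29,32,35,38}


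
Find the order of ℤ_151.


ℤ_n has n elements.

|ℤ_151| = 151


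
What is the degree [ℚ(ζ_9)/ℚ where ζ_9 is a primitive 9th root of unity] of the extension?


[ℚ(ζ_n):ℚ] = deg Φ_n(x) = φ(n). Here φ(9) = 6

[ℚ(ζ_9)/ℚ where ζ_9 is a primitive 9th root of unity] = 6


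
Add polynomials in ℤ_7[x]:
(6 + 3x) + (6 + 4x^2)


Add coefficients mod 7:
x^0: 6 + 6 = 5 (mod 7)
x^1: 3 + 0 = 3 (mod 7)
x^2: 0 + 4 = 4 (mod 7)
Result: 5 + 3x + 4x^2

f + g = 5 + 3x + 4x^2


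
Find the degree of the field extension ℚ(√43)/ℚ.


√43 has minimal polynomial x² - 43 (irreducible over ℚ since 43 is squarefree)

[ℚ(√43)/ℚ] = 2


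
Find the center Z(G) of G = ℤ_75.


Z(G) = {g ∈ G | gx = xg for all x ∈ G}
ℤ_75 is abelian, so Z(G) = G

Z(ℤ_75) = ℤ_75


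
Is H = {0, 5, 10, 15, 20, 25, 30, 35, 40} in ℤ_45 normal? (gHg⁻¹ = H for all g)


H = {0, 5, 10, 15, 20, 25, 30, 35, 40} in ℤ_45
ℤ_45 is abelian; every subgroup of an abelian group is normal

Yes, normal subgroup


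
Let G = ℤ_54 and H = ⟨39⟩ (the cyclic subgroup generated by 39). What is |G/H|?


|⟨39⟩| = n / gcd(39, 54) = 54 / 3 = 18
H is normal (ℤ_54 is abelian).
|G/H| = |G| / |H| = 54 / 18 = 3

|G/H| = 3


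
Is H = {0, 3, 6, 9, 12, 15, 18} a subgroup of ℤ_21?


Subgroup test for H = {0, 3, 6, 9, 12, 15, 18} in (ℤ_21, +):
(1) 0 ∈ H? Yes
(2) Closure: for all a,b ∈ H, (a+b) mod 21 ∈ H? Yes
(3) Inverses: for all a ∈ H, -a mod 21 ∈ H? Yes

Yes, H is a subgroup of ℤ_21


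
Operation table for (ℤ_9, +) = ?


Elements: {0, 1, 2, 3, 4, 5, 6, 7, 8}
Operation: addition mod 9
Entry (a, b) = (a + b) mod 9

Cayley table:
  | 0 | 1 | 2 | 3 | 4 | 5 | 6 | 7 | 8
0 | 0 | 1 | 2 | 3 | 4 | 5 | 6 | 7 | 8
1 | 1 | 2 | 3 | 4 | 5 | 6 | 7 | 8 | 0
2 | 2 | 3 | 4 | 5 | 6 | 7 | 8 | 0 | 1
3 | 3 | 4 | 5 | 6 | 7 | 8 | 0 | 1 | 2
4 | 4 | 5 | 6 | 7 | 8 | 0 | 1 | 2 | 3
5 | 5 | 6 | 7 | 8 | 0 | 1 | 2 | 3 | 4
6 | 6 | 7 | 8 | 0 | 1 | 2 | 3 | 4 | 5
7 | 7 | 8 | 0 | 1 | 2 | 3 | 4 | 5 | 6
8 | 8 | 0 | 1 | 2 | 3 | 4 | 5 | 6 | 7


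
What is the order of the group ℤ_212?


ℤ_n has n elements.

|ℤ_212| = 212


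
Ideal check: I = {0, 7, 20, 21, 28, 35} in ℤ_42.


Check ideal conditions for I = {0, 7, 20, 21, 28, 35} in ℤ_42:
(1) I is an additive subgroup? No
(2) For r ∈ ℤ_42 and a ∈ I: r·a ∈ I? No  [counterexample: r=2, a=7, r·a mod 42 = 14 ∉ I]

No, I is not an ideal of ℤ_42


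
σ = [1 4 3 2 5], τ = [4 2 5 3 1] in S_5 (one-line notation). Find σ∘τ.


σ∘τ: apply τ first, then σ
1 →τ 4 →σ 2
2 →τ 2 →σ 4
3 →τ 5 →σ 5
4 →τ 3 →σ 3
5 →τ 1 →σ 1

σ∘τ = [2 4 5 3 1]


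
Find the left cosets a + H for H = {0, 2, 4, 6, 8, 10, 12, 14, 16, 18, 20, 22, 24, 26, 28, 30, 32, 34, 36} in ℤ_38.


H = {0, 2, 4, 6, 8, 10, 12, 14, 16, 18, 20, 22, 24, 26, 28, 30, 32, 34, 36}, |H| = 19
Number of cosets = |G|/|H| = 38/19 = 2
0 + H = {0, 2, 4, 6, 8, 10, 12, 14, 16, 18, 20, 22, 24, 26, 28, 30, 32, 34, 36}
1 + H = {1, 3, 5, 7, 9, 11, 13, 15, 17, 19, 21, 23, 25, 27, 29, 31, 33, 35, 37}

Cosets: 0+H={0,2,4,6,8,10,12,14,16,18,20,22,24,26,28,30,32,34,36}; 1+H={1,3,5,7,9,11,13,15,17,19,21,23,25,27,29,31,33,35,37}


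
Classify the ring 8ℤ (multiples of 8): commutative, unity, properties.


8ℤ is a commutative ring under +,× but has no multiplicative identity (1 ∉ 8ℤ); it has no zero divisors, but without unity it is not an integral domain
Commutative: Yes
Integral domain: No
Has unity: No

8ℤ (multiples of 8): Commutative=Yes, Unity=No


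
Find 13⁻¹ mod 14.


Use the extended Euclidean algorithm to write 1 = 13·s + 14·t; then s mod 14 is the inverse.
Euclidean algorithm:
  13 = 0·14 + 13
  14 = 1·13 + 1
  13 = 13·1 + 0
gcd(13,14) = 1
Back-substitution gives: 13·(-1) + 14·(1) = 1
So 13⁻¹ ≡ -1 ≡ 13 (mod 14)
Check: 13 × 13 = 169 ≡ 1 (mod 14) ✓

13⁻¹ ≡ 13 (mod 14)


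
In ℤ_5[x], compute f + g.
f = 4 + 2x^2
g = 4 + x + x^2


Add coefficients mod 5:
x^0: 4 + 4 = 3 (mod 5)
x^1: 0 + 1 = 1 (mod 5)
x^2: 2 + 1 = 3 (mod 5)
Result: 3 + x + 3x^2

f + g = 3 + x + 3x^2


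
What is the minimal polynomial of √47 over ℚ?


√47 satisfies x² - 47 = 0, irreducible over ℚ since 47 is squarefree

Minimal polynomial: x² - 47


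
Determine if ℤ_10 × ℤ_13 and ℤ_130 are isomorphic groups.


Comparing ℤ_10 × ℤ_13 and ℤ_130:
gcd(10,13) = 1, so ℤ_10 × ℤ_13 ≅ ℤ_130 (CRT)

Yes, ℤ_10 × ℤ_13 ≅ ℤ_130


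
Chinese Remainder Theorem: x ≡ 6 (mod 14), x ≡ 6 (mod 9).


m₁ = 14, m₂ = 9, gcd = 1, so CRT applies. M = m₁·m₂ = 126
Let M₁ = M/m₁ = 9, M₂ = M/m₂ = 14
Find y₁ ≡ M₁⁻¹ (mod m₁): 9⁻¹ ≡ 11 (mod 14)
Find y₂ ≡ M₂⁻¹ (mod m₂): 14⁻¹ ≡ 2 (mod 9)
x = a₁·M₁·y₁ + a₂·M₂·y₂ = 6·9·11 + 6·14·2 = 762
Reduce mod 126: x ≡ 6
Check: 6 mod 14 = 6 ✓, 6 mod 9 = 6 ✓

x ≡ 6 (mod 126)


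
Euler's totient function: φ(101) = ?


Factor n: 101 = 101
φ(n) = n · ∏(1 - 1/p) over distinct primes p | n
φ(101) = 101 · (1 - 1/101) = 100

φ(101) = 100


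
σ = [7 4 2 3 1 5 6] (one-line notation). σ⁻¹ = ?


To find σ⁻¹, swap domain and range:
σ(1) = 7 → σ⁻¹(7) = 1
σ(2) = 4 → σ⁻¹(4) = 2
σ(3) = 2 → σ⁻¹(2) = 3
σ(4) = 3 → σ⁻¹(3) = 4
σ(5) = 1 → σ⁻¹(1) = 5
σ(6) = 5 → σ⁻¹(5) = 6
σ(7) = 6 → σ⁻¹(6) = 7

σ⁻¹ = [5 3 4 2 6 7 1]


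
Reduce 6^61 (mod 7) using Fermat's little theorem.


Fermat's little theorem: if p is prime and gcd(a,p)=1, then a^(p-1) ≡ 1 (mod p)
p = 7 is prime, gcd(6,7) = 1
Reduce exponent: 61 mod 6 = 1
So 6^61 ≡ 6^1 (mod 7)
6^1 mod 7 = 6

6^61 ≡ 6 (mod 7)


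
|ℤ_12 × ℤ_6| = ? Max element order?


|ℤ_12 × ℤ_6| = 12 × 6 = 72
Max element order = lcm(12,6) = 12
Cyclic? No (gcd=6)

|ℤ_12×ℤ_6| = 72, max element order = 12


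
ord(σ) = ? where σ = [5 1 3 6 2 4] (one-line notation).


Cycle decomposition: (1 5 2) (4 6)
Cycle lengths: 3, 2
Order = lcm(3, 2) = 6

ord(σ) = 6


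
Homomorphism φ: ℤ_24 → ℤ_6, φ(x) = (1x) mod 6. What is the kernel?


Kernel = preimage of identity
ker(φ) = {x ∈ ℤ_24 : 1x ≡ 0 (mod 6)}. Since 6 | 24, φ is well-defined. The kernel is the cyclic subgroup ⟨6⟩ of ℤ_24 (order 4), i.e. {0, 6, 12, 18}

ker(φ) = {0, 6, 12, 18}


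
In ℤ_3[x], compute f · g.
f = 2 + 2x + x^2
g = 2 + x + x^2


Expand and collect like terms; reduce coefficients mod 3:
x^0: 2·2 = 4 ≡ 1 (mod 3)
x^1: 2·1 + 2·2 = 6 ≡ 0 (mod 3)
x^2: 2·1 + 2·1 + 1·2 = 6 ≡ 0 (mod 3)
x^3: 2·1 + 1·1 = 3 ≡ 0 (mod 3)
x^4: 1·1 = 1 ≡ 1 (mod 3)
Result: 1 + x^4

f · g = 1 + x^4


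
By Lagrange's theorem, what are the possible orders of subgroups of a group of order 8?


Lagrange's theorem: |H| divides |G|
|G| = 8
Divisors of 8: 1, 2, 4, 8

Possible subgroup orders: {1, 2, 4, 8}


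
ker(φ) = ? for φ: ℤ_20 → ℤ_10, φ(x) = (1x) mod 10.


Kernel = preimage of identity
ker(φ) = {x ∈ ℤ_20 : 1x ≡ 0 (mod 10)}. Since 10 | 20, φ is well-defined. The kernel is the cyclic subgroup ⟨10⟩ of ℤ_20 (order 2), i.e. {0, 10}

ker(φ) = {0, 10}


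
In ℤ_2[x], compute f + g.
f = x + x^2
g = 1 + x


Add coefficients mod 2:
x^0: 0 + 1 = 1 (mod 2)
x^1: 1 + 1 = 0 (mod 2)
x^2: 1 + 0 = 1 (mod 2)
Result: 1 + x^2

f + g = 1 + x^2


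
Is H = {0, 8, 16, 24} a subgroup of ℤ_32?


Subgroup test for H = {0, 8, 16, 24} in (ℤ_32, +):
(1) 0 ∈ H? Yes
(2) Closure: for all a,b ∈ H, (a+b) mod 32 ∈ H? Yes
(3) Inverses: for all a ∈ H, -a mod 32 ∈ H? Yes

Yes, H is a subgroup of ℤ_32


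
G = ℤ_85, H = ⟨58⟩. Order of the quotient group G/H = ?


|⟨58⟩| = n / gcd(58, 85) = 85 / 1 = 85
H is normal (ℤ_85 is abelian).
|G/H| = |G| / |H| = 85 / 85 = 1

|G/H| = 1


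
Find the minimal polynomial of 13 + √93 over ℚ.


Let α = 13 + √93. Then α - 13 = √93, so (α - 13)² = 93, giving α² - 26α + 76 = 0. Degree 2 and α ∉ ℚ, so this is the minimal polynomial.

Minimal polynomial: x² - 26x + 76


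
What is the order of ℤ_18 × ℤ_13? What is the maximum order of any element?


|ℤ_18 × ℤ_13| = 18 × 13 = 234
Max element order = lcm(18,13) = 234
Cyclic? Yes (gcd=1)

|ℤ_18×ℤ_13| = 234, max element order = 234


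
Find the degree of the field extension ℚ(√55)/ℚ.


√55 has minimal polynomial x² - 55 (irreducible over ℚ since 55 is squarefree)

[ℚ(√55)/ℚ] = 2


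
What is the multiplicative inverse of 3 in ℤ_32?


Use the extended Euclidean algorithm to write 1 = 3·s + 32·t; then s mod 32 is the inverse.
Euclidean algorithm:
  3 = 0·32 + 3
  32 = 10·3 + 2
  3 = 1·2 + 1
  2 = 2·1 + 0
gcd(3,32) = 1
Back-substitution gives: 3·(11) + 32·(-1) = 1
So 3⁻¹ ≡ 11 ≡ 11 (mod 32)
Check: 3 × 11 = 33 ≡ 1 (mod 32) ✓

3⁻¹ ≡ 11 (mod 32)


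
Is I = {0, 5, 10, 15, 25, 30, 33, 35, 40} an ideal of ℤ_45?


Check ideal conditions for I = {0, 5, 10, 15, 25, 30, 33, 35, 40} in ℤ_45:
(1) I is an additive subgroup? No
(2) For r ∈ ℤ_45 and a ∈ I: r·a ∈ I? No  [counterexample: r=2, a=10, r·a mod 45 = 20 ∉ I]

No, I is not an ideal of ℤ_45


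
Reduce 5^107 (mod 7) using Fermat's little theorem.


Fermat's little theorem: if p is prime and gcd(a,p)=1, then a^(p-1) ≡ 1 (mod p)
p = 7 is prime, gcd(5,7) = 1
Reduce exponent: 107 mod 6 = 5
So 5^107 ≡ 5^5 (mod 7)
5^5 mod 7 = 3

5^107 ≡ 3 (mod 7)


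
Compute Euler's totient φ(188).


Factor n: 188 = 2^2 × 47
φ(n) = n · ∏(1 - 1/p) over distinct primes p | n
φ(188) = 188 · (1 - 1/2) · (1 - 1/47) = 92

φ(188) = 92


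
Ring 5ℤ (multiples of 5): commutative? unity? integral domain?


5ℤ is a commutative ring under +,× but has no multiplicative identity (1 ∉ 5ℤ); it has no zero divisors, but without unity it is not an integral domain
Commutative: Yes
Integral domain: No
Has unity: No

5ℤ (multiples of 5): Commutative=Yes, Unity=No


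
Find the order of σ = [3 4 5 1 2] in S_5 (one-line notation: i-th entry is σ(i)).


Cycle decomposition: (1 3 5 2 4)
Cycle lengths: 5
Order = lcm(5) = 5

ord(σ) = 5


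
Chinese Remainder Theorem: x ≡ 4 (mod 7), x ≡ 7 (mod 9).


m₁ = 7, m₂ = 9, gcd = 1, so CRT applies. M = m₁·m₂ = 63
Let M₁ = M/m₁ = 9, M₂ = M/m₂ = 7
Find y₁ ≡ M₁⁻¹ (mod m₁): 9⁻¹ ≡ 4 (mod 7)
Find y₂ ≡ M₂⁻¹ (mod m₂): 7⁻¹ ≡ 4 (mod 9)
x = a₁·M₁·y₁ + a₂·M₂·y₂ = 4·9·4 + 7·7·4 = 340
Reduce mod 63: x ≡ 25
Check: 25 mod 7 = 4 ✓, 25 mod 9 = 7 ✓

x ≡ 25 (mod 63)


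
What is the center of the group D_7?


Z(G) = {g ∈ G | gx = xg for all x ∈ G}
For odd n, Z(D_n) = {e}: no nontrivial rotation commutes with all reflections

Z(D_7) = {e}


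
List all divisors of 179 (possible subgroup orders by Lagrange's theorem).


Lagrange's theorem: |H| divides |G|
|G| = 179
Divisors of 179: 1, 179

Possible subgroup orders: {1, 179}


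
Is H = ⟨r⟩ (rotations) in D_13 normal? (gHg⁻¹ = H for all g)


H = ⟨r⟩ (rotations) in D_13
The rotation subgroup ⟨r⟩ has index 2 in D_13, so it is normal

Yes, normal subgroup


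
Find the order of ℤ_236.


ℤ_n has n elements.

|ℤ_236| = 236


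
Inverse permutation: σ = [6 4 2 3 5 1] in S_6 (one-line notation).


To find σ⁻¹, swap domain and range:
σ(1) = 6 → σ⁻¹(6) = 1
σ(2) = 4 → σ⁻¹(4) = 2
σ(3) = 2 → σ⁻¹(2) = 3
σ(4) = 3 → σ⁻¹(3) = 4
σ(5) = 5 → σ⁻¹(5) = 5
σ(6) = 1 → σ⁻¹(1) = 6

σ⁻¹ = [6 3 4 2 5 1]


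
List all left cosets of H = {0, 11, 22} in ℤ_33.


H = {0, 11, 22}, |H| = 3
Number of cosets = |G|/|H| = 33/3 = 11
0 + H = {0, 11, 22}
1 + H = {1, 12, 23}
2 + H = {2, 13, 24}
3 + H = {3, 14, 25}
4 + H = {4, 15, 26}
5 + H = {5, 16, 27}
6 + H = {6, 17, 28}
7 + H = {7, 18, 29}
8 + H = {8, 19, 30}
9 + H = {9, 20, 31}
10 + H = {10, 21, 32}

Cosets: 0+H={0,11,22}; 1+H={1,12,23}; 2+H={2,13,24}; 3+H={3,14,25}; 4+H={4,15,26}; 5+H={5,16,27}; 6+H={6,17,28}; 7+H={7,18,29}; 8+H={8,19,30}; 9+H={9,20,31}; 10+H={10,21,32}


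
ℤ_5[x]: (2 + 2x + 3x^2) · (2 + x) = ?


Expand and collect like terms; reduce coefficients mod 5:
x^0: 2·2 = 4 ≡ 4 (mod 5)
x^1: 2·1 + 2·2 = 6 ≡ 1 (mod 5)
x^2: 2·1 + 3·2 = 8 ≡ 3 (mod 5)
x^3: 3·1 = 3 ≡ 3 (mod 5)
Result: 4 + x + 3x^2 + 3x^3

f · g = 4 + x + 3x^2 + 3x^3


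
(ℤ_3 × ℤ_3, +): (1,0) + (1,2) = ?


Operation: componentwise addition mod (3, 3)
(1,0) + (1,2) = ((a₁+b₁) mod 3, (a₂+b₂) mod 3) with a = (1,0), b = (1,2)

(1,0) + (1,2) = (2,2)


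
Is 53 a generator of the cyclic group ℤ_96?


g generates ℤ_n iff gcd(g, n) = 1
gcd(53, 96) = 1
Since gcd = 1, 53 is a generator.

Yes, 53 generates ℤ_96


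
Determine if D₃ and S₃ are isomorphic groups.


Comparing D₃ and S₃:
Both are the unique non-abelian group of order 6

Yes, D₃ ≅ S₃


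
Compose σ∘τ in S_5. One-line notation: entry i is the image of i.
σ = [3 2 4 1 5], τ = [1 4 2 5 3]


σ∘τ: apply τ first, then σ
1 →τ 1 →σ 3
2 →τ 4 →σ 1
3 →τ 2 →σ 2
4 →τ 5 →σ 5
5 →τ 3 →σ 4

σ∘τ = [3 1 2 5 4]


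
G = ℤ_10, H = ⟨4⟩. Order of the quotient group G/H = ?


|⟨4⟩| = n / gcd(4, 10) = 10 / 2 = 5
H is normal (ℤ_10 is abelian).
|G/H| = |G| / |H| = 10 / 5 = 2

|G/H| = 2


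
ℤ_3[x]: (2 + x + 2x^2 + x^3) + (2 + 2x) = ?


Add coefficients mod 3:
x^0: 2 + 2 = 1 (mod 3)
x^1: 1 + 2 = 0 (mod 3)
x^2: 2 + 0 = 2 (mod 3)
x^3: 1 + 0 = 1 (mod 3)
Result: 1 + 2x^2 + x^3

f + g = 1 + 2x^2 + x^3


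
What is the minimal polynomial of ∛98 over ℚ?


∛98 satisfies x³ - 98 = 0, irreducible over ℚ (no rational root; 98 is not a perfect cube)

Minimal polynomial: x³ - 98


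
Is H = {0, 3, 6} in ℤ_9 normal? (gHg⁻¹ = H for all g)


H = {0, 3, 6} in ℤ_9
ℤ_9 is abelian; every subgroup of an abelian group is normal

Yes, normal subgroup


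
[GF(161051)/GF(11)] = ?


GF(161051) = GF(11^5), so the extension degree is 5

[GF(161051)/GF(11)] = 5


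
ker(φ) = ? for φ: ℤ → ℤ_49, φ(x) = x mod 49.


Kernel = preimage of identity
ker(φ) = {x ∈ ℤ : x ≡ 0 (mod 49)} = 49ℤ = {0, ±49, ±98, ...}

ker(φ) = 49ℤ


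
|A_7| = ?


|A_n| = n!/2 (even permutations)
|A_7| = 7!/2 = 5040/2 = 2520

|A_7| = 2520


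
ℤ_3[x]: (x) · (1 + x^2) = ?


Expand and collect like terms; reduce coefficients mod 3:
x^0: 0·1 = 0 ≡ 0 (mod 3)
x^1: 0·0 + 1·1 = 1 ≡ 1 (mod 3)
x^2: 0·1 + 1·0 = 0 ≡ 0 (mod 3)
x^3: 1·1 = 1 ≡ 1 (mod 3)
Result: x + x^3

f · g = x + x^3


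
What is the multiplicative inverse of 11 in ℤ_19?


Use the extended Euclidean algorithm to write 1 = 11·s + 19·t; then s mod 19 is the inverse.
Euclidean algorithm:
  11 = 0·19 + 11
  19 = 1·11 + 8
  11 = 1·8 + 3
  8 = 2·3 + 2
  3 = 1·2 + 1
  2 = 2·1 + 0
gcd(11,19) = 1
Back-substitution gives: 11·(7) + 19·(-4) = 1
So 11⁻¹ ≡ 7 ≡ 7 (mod 19)
Check: 11 × 7 = 77 ≡ 1 (mod 19) ✓

11⁻¹ ≡ 7 (mod 19)


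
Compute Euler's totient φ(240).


Factor n: 240 = 2^4 × 3 × 5
φ(n) = n · ∏(1 - 1/p) over distinct primes p | n
φ(240) = 240 · (1 - 1/2) · (1 - 1/3) · (1 - 1/5) = 64

φ(240) = 64


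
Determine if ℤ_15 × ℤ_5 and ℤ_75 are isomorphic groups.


Comparing ℤ_15 × ℤ_5 and ℤ_75:
gcd(15,5) = 5 ≠ 1. Max element order in ℤ_15×ℤ_5 is lcm(15,5) = 15 < 75, so it has no element of order 75

No, ℤ_15 × ℤ_5 ≇ ℤ_75


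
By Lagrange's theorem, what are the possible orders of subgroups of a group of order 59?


Lagrange's theorem: |H| divides |G|
|G| = 59
Divisors of 59: 1, 59

Possible subgroup orders: {1, 59}


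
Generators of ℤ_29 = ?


g generates ℤ_n iff gcd(g,n) = 1
Prime factors of 29: 29
Generators are g ∈ {1,...,28} not divisible by any of these primes.
Generators: {1, 2, 3, 4, 5, 6, 7, 8, 9, 10, 11, 12, 13, 14, 15, 16, 17, 18, 19, 20, 21, 22, 23, 24, 25, 26, 27, 28}
Number of generators = φ(29) = 28

Generators of ℤ_29 = {1, 2, 3, 4, 5, 6, 7, 8, 9, 10, 11, 12, 13, 14, 15, 16, 17, 18, 19, 20, 21, 22, 23, 24, 25, 26, 27, 28}


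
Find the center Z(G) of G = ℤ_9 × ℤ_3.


Z(G) = {g ∈ G | gx = xg for all x ∈ G}
Direct product of abelian groups is abelian, so Z(G) = G

Z(ℤ_9 × ℤ_3) = ℤ_9 × ℤ_3


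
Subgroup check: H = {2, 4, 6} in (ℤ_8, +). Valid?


Subgroup test for H = {2, 4, 6} in (ℤ_8, +):
(1) 0 ∈ H? No
(2) Closure: for all a,b ∈ H, (a+b) mod 8 ∈ H? No  [counterexample: 2 + 6 = 0 ∉ H]
(3) Inverses: for all a ∈ H, -a mod 8 ∈ H? Yes

No, H is not a subgroup of ℤ_8


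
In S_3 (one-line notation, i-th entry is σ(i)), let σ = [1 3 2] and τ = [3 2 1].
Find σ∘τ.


σ∘τ: apply τ first, then σ
1 →τ 3 →σ 2
2 →τ 2 →σ 3
3 →τ 1 →σ 1

σ∘τ = [2 3 1]


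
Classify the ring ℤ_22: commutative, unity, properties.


ℤ_22 is a commutative ring with unity 1; 22 = 2×11 is composite, so 2·11 ≡ 0 gives zero divisors (not an integral domain)
Commutative: Yes
Integral domain: No
Has unity: Yes

ℤ_22: Commutative=Yes, Unity=Yes


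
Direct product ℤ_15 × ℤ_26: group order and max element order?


|ℤ_15 × ℤ_26| = 15 × 26 = 390
Max element order = lcm(15,26) = 390
Cyclic? Yes (gcd=1)

|ℤ_15×ℤ_26| = 390, max element order = 390


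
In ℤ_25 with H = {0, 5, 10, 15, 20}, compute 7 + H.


7 + H = {7 + h (mod 25) : h ∈ H}
7+0=7, 7+5=12, 7+10=17, 7+15=22, 7+20=2
7 + H = {2, 7, 12, 17, 22} = 2 + H

7 + H = {2, 7, 12, 17, 22}


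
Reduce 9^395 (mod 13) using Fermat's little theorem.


Fermat's little theorem: if p is prime and gcd(a,p)=1, then a^(p-1) ≡ 1 (mod p)
p = 13 is prime, gcd(9,13) = 1
Reduce exponent: 395 mod 12 = 11
So 9^395 ≡ 9^11 (mod 13)
9^11 mod 13 = 3

9^395 ≡ 3 (mod 13)


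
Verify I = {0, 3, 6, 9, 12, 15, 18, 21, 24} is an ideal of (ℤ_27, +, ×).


Check ideal conditions for I = {0, 3, 6, 9, 12, 15, 18, 21, 24} in ℤ_27:
(1) I is an additive subgroup? Yes
(2) For r ∈ ℤ_27 and a ∈ I: r·a ∈ I? Yes

Yes, I is an ideal of ℤ_27


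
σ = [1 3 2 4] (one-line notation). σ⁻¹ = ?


To find σ⁻¹, swap domain and range:
σ(1) = 1 → σ⁻¹(1) = 1
σ(2) = 3 → σ⁻¹(3) = 2
σ(3) = 2 → σ⁻¹(2) = 3
σ(4) = 4 → σ⁻¹(4) = 4

σ⁻¹ = [1 3 2 4]


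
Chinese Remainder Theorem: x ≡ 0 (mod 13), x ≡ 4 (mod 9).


m₁ = 13, m₂ = 9, gcd = 1, so CRT applies. M = m₁·m₂ = 117
Let M₁ = M/m₁ = 9, M₂ = M/m₂ = 13
Find y₁ ≡ M₁⁻¹ (mod m₁): 9⁻¹ ≡ 3 (mod 13)
Find y₂ ≡ M₂⁻¹ (mod m₂): 13⁻¹ ≡ 7 (mod 9)
x = a₁·M₁·y₁ + a₂·M₂·y₂ = 0·9·3 + 4·13·7 = 364
Reduce mod 117: x ≡ 13
Check: 13 mod 13 = 0 ✓, 13 mod 9 = 4 ✓

x ≡ 13 (mod 117)


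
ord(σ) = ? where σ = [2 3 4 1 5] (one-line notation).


Cycle decomposition: (1 2 3 4)
Cycle lengths: 4
Order = lcm(4) = 4

ord(σ) = 4


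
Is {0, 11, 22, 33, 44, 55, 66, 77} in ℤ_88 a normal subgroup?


H = {0, 11, 22, 33, 44, 55, 66, 77} in ℤ_88
ℤ_88 is abelian; every subgroup of an abelian group is normal

Yes, normal subgroup


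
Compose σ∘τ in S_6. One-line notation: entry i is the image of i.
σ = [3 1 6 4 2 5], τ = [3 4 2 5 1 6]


σ∘τ: apply τ first, then σ
1 →τ 3 →σ 6
2 →τ 4 →σ 4
3 →τ 2 →σ 1
4 →τ 5 →σ 2
5 →τ 1 →σ 3
6 →τ 6 →σ 5

σ∘τ = [6 4 1 2 3 5]


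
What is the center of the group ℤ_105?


Z(G) = {g ∈ G | gx = xg for all x ∈ G}
ℤ_105 is abelian, so Z(G) = G

Z(ℤ_105) = ℤ_105


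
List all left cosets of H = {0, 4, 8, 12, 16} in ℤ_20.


H = {0, 4, 8, 12, 16}, |H| = 5
Number of cosets = |G|/|H| = 20/5 = 4
0 + H = {0, 4, 8, 12, 16}
1 + H = {1, 5, 9, 13, 17}
2 + H = {2, 6, 10, 14, 18}
3 + H = {3, 7, 11, 15, 19}

Cosets: 0+H={0,4,8,12,16}; 1+H={1,5,9,13,17}; 2+H={2,6,10,14,18}; 3+H={3,7,11,15,19}


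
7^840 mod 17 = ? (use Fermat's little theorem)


Fermat's little theorem: if p is prime and gcd(a,p)=1, then a^(p-1) ≡ 1 (mod p)
p = 17 is prime, gcd(7,17) = 1
Reduce exponent: 840 mod 16 = 8
So 7^840 ≡ 7^8 (mod 17)
7^8 mod 17 = 16

7^840 ≡ 16 (mod 17)


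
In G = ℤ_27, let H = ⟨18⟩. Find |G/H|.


|⟨18⟩| = n / gcd(18, 27) = 27 / 9 = 3
H is normal (ℤ_27 is abelian).
|G/H| = |G| / |H| = 27 / 3 = 9

|G/H| = 9


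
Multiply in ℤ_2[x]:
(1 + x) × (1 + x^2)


Expand and collect like terms; reduce coefficients mod 2:
x^0: 1·1 = 1 ≡ 1 (mod 2)
x^1: 1·0 + 1·1 = 1 ≡ 1 (mod 2)
x^2: 1·1 + 1·0 = 1 ≡ 1 (mod 2)
x^3: 1·1 = 1 ≡ 1 (mod 2)
Result: 1 + x + x^2 + x^3

f · g = 1 + x + x^2 + x^3


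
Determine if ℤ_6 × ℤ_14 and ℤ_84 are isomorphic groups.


Comparing ℤ_6 × ℤ_14 and ℤ_84:
gcd(6,14) = 2 ≠ 1. Max element order in ℤ_6×ℤ_14 is lcm(6,14) = 42 < 84, so it has no element of order 84

No, ℤ_6 × ℤ_14 ≇ ℤ_84


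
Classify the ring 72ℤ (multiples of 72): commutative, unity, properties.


72ℤ is a commutative ring under +,× but has no multiplicative identity (1 ∉ 72ℤ); it has no zero divisors, but without unity it is not an integral domain
Commutative: Yes
Integral domain: No
Has unity: No

72ℤ (multiples of 72): Commutative=Yes, Unity=No


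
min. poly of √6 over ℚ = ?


√6 satisfies x² - 6 = 0, irreducible over ℚ since 6 is squarefree

Minimal polynomial: x² - 6


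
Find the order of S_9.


|S_n| = n! (number of permutations of n symbols)
|S_9| = 9! = 362880

|S_9| = 362880


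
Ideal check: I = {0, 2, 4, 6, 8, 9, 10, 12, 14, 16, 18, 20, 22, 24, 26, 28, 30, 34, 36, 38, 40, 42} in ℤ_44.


Check ideal conditions for I = {0, 2, 4, 6, 8, 9, 10, 12, 14, 16, 18, 20, 22, 24, 26, 28, 30, 34, 36, 38, 40, 42} in ℤ_44:
(1) I is an additive subgroup? No
(2) For r ∈ ℤ_44 and a ∈ I: r·a ∈ I? No  [counterexample: r=2, a=16, r·a mod 44 = 32 ∉ I]

No, I is not an ideal of ℤ_44


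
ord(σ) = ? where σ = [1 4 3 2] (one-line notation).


Cycle decomposition: (2 4)
Cycle lengths: 2
Order = lcm(2) = 2

ord(σ) = 2


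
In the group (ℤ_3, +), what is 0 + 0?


Operation: addition mod 3
0 + 0 = (a + b) mod 3 with a = 0, b = 0

0 + 0 = 0


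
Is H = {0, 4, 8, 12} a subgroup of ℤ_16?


Subgroup test for H = {0, 4, 8, 12} in (ℤ_16, +):
(1) 0 ∈ H? Yes
(2) Closure: for all a,b ∈ H, (a+b) mod 16 ∈ H? Yes
(3) Inverses: for all a ∈ H, -a mod 16 ∈ H? Yes

Yes, H is a subgroup of ℤ_16


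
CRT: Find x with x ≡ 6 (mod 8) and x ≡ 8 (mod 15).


m₁ = 8, m₂ = 15, gcd = 1, so CRT applies. M = m₁·m₂ = 120
Let M₁ = M/m₁ = 15, M₂ = M/m₂ = 8
Find y₁ ≡ M₁⁻¹ (mod m₁): 15⁻¹ ≡ 7 (mod 8)
Find y₂ ≡ M₂⁻¹ (mod m₂): 8⁻¹ ≡ 2 (mod 15)
x = a₁·M₁·y₁ + a₂·M₂·y₂ = 6·15·7 + 8·8·2 = 758
Reduce mod 120: x ≡ 38
Check: 38 mod 8 = 6 ✓, 38 mod 15 = 8 ✓

x ≡ 38 (mod 120)


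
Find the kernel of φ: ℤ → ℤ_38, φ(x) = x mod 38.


Kernel = preimage of identity
ker(φ) = {x ∈ ℤ : x ≡ 0 (mod 38)} = 38ℤ = {0, ±38, ±76, ...}

ker(φ) = 38ℤ


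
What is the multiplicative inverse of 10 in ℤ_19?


Use the extended Euclidean algorithm to write 1 = 10·s + 19·t; then s mod 19 is the inverse.
Euclidean algorithm:
  10 = 0·19 + 10
  19 = 1·10 + 9
  10 = 1·9 + 1
  9 = 9·1 + 0
gcd(10,19) = 1
Back-substitution gives: 10·(2) + 19·(-1) = 1
So 10⁻¹ ≡ 2 ≡ 2 (mod 19)
Check: 10 × 2 = 20 ≡ 1 (mod 19) ✓

10⁻¹ ≡ 2 (mod 19)


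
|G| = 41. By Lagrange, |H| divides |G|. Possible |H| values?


Lagrange's theorem: |H| divides |G|
|G| = 41
Divisors of 41: 1, 41

Possible subgroup orders: {1, 41}


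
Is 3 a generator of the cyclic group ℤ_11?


g generates ℤ_n iff gcd(g, n) = 1
gcd(3, 11) = 1
Since gcd = 1, 3 is a generator.

Yes, 3 generates ℤ_11


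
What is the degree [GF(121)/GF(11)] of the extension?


GF(121) = GF(11^2), so the extension degree is 2

[GF(121)/GF(11)] = 2


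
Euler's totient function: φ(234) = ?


Factor n: 234 = 2 × 3^2 × 13
φ(n) = n · ∏(1 - 1/p) over distinct primes p | n
φ(234) = 234 · (1 - 1/2) · (1 - 1/3) · (1 - 1/13) = 72

φ(234) = 72


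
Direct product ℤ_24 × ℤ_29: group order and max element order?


|ℤ_24 × ℤ_29| = 24 × 29 = 696
Max element order = lcm(24,29) = 696
Cyclic? Yes (gcd=1)

|ℤ_24×ℤ_29| = 696, max element order = 696


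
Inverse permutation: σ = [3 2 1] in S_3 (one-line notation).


To find σ⁻¹, swap domain and range:
σ(1) = 3 → σ⁻¹(3) = 1
σ(2) = 2 → σ⁻¹(2) = 2
σ(3) = 1 → σ⁻¹(1) = 3

σ⁻¹ = [3 2 1]


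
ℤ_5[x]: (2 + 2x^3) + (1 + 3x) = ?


Add coefficients mod 5:
x^0: 2 + 1 = 3 (mod 5)
x^1: 0 + 3 = 3 (mod 5)
x^2: 0 + 0 = 0 (mod 5)
x^3: 2 + 0 = 2 (mod 5)
Result: 3 + 3x + 2x^3

f + g = 3 + 3x + 2x^3


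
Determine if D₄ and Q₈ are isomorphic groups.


Comparing D₄ and Q₈:
D₄ has 5 elements of order 2; Q₈ has only 1

No, D₄ ≇ Q₈


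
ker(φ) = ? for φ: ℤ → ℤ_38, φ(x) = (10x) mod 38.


Kernel = preimage of identity
ker(φ) = {x ∈ ℤ : 10x ≡ 0 (mod 38)}. gcd(10,38) = 2, so 10x ≡ 0 (mod 38) ⟺ x ≡ 0 (mod 38/2 = 19). Hence ker(φ) = 19ℤ

ker(φ) = 19ℤ


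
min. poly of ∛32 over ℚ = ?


∛32 satisfies x³ - 32 = 0, irreducible over ℚ (no rational root; 32 is not a perfect cube)

Minimal polynomial: x³ - 32


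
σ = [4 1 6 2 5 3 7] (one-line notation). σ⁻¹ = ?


To find σ⁻¹, swap domain and range:
σ(1) = 4 → σ⁻¹(4) = 1
σ(2) = 1 → σ⁻¹(1) = 2
σ(3) = 6 → σ⁻¹(6) = 3
σ(4) = 2 → σ⁻¹(2) = 4
σ(5) = 5 → σ⁻¹(5) = 5
σ(6) = 3 → σ⁻¹(3) = 6
σ(7) = 7 → σ⁻¹(7) = 7

σ⁻¹ = [2 4 6 1 5 3 7]


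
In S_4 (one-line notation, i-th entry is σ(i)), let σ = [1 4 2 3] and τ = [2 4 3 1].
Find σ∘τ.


σ∘τ: apply τ first, then σ
1 →τ 2 →σ 4
2 →τ 4 →σ 3
3 →τ 3 →σ 2
4 →τ 1 →σ 1

σ∘τ = [4 3 2 1]


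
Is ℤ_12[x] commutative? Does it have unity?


ℤ_12 has zero divisors (2·6 ≡ 0), and these lift to constant zero divisors in ℤ_12[x]; so not an integral domain
Commutative: Yes
Integral domain: No
Has unity: Yes

ℤ_12[x]: Commutative=Yes, Unity=Yes


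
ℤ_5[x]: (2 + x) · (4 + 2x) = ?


Expand and collect like terms; reduce coefficients mod 5:
x^0: 2·4 = 8 ≡ 3 (mod 5)
x^1: 2·2 + 1·4 = 8 ≡ 3 (mod 5)
x^2: 1·2 = 2 ≡ 2 (mod 5)
Result: 3 + 3x + 2x^2

f · g = 3 + 3x + 2x^2


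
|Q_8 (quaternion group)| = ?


Q_8 = {±1, ±i, ±j, ±k}
|Q_8| = 8

|Q_8 (quaternion group)| = 8


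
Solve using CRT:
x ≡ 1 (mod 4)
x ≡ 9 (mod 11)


m₁ = 4, m₂ = 11, gcd = 1, so CRT applies. M = m₁·m₂ = 44
Let M₁ = M/m₁ = 11, M₂ = M/m₂ = 4
Find y₁ ≡ M₁⁻¹ (mod m₁): 11⁻¹ ≡ 3 (mod 4)
Find y₂ ≡ M₂⁻¹ (mod m₂): 4⁻¹ ≡ 3 (mod 11)
x = a₁·M₁·y₁ + a₂·M₂·y₂ = 1·11·3 + 9·4·3 = 141
Reduce mod 44: x ≡ 9
Check: 9 mod 4 = 1 ✓, 9 mod 11 = 9 ✓

x ≡ 9 (mod 44)


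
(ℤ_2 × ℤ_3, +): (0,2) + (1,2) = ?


Operation: componentwise addition mod (2, 3)
(0,2) + (1,2) = ((a₁+b₁) mod 2, (a₂+b₂) mod 3) with a = (0,2), b = (1,2)

(0,2) + (1,2) = (1,1)


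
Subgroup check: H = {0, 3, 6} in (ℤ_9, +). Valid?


Subgroup test for H = {0, 3, 6} in (ℤ_9, +):
(1) 0 ∈ H? Yes
(2) Closure: for all a,b ∈ H, (a+b) mod 9 ∈ H? Yes
(3) Inverses: for all a ∈ H, -a mod 9 ∈ H? Yes

Yes, H is a subgroup of ℤ_9


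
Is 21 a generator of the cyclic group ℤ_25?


g generates ℤ_n iff gcd(g, n) = 1
gcd(21, 25) = 1
Since gcd = 1, 21 is a generator.

Yes, 21 generates ℤ_25


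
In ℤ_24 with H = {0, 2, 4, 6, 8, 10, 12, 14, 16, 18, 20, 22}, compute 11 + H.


11 + H = {11 + h (mod 24) : h ∈ H}
11+0=11, 11+2=13, 11+4=15, 11+6=17, 11+8=19, 11+10=21, 11+12=23, 11+14=1, 11+16=3, 11+18=5, 11+20=7, 11+22=9
11 + H = {1, 3, 5, 7, 9, 11, 13, 15, 17, 19, 21, 23} = 1 + H

11 + H = {1, 3, 5, 7, 9, 11, 13, 15, 17, 19, 21, 23}


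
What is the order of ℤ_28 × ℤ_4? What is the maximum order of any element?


|ℤ_28 × ℤ_4| = 28 × 4 = 112
Max element order = lcm(28,4) = 28
Cyclic? No (gcd=4)

|ℤ_28×ℤ_4| = 112, max element order = 28


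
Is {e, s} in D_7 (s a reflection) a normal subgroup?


H = {e, s} in D_7 (s a reflection)
r·s·r⁻¹ = sr⁻² ≠ s for n ≥ 3, so {e, s} is not closed under conjugation

No, not a normal subgroup


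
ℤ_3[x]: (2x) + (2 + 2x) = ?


Add coefficients mod 3:
x^0: 0 + 2 = 2 (mod 3)
x^1: 2 + 2 = 1 (mod 3)
Result: 2 + x

f + g = 2 + x


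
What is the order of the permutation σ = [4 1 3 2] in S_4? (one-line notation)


Cycle decomposition: (1 4 2)
Cycle lengths: 3
Order = lcm(3) = 3

ord(σ) = 3


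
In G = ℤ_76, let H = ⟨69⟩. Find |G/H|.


|⟨69⟩| = n / gcd(69, 76) = 76 / 1 = 76
H is normal (ℤ_76 is abelian).
|G/H| = |G| / |H| = 76 / 76 = 1

|G/H| = 1


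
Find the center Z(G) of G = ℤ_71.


Z(G) = {g ∈ G | gx = xg for all x ∈ G}
ℤ_71 is abelian, so Z(G) = G

Z(ℤ_71) = ℤ_71


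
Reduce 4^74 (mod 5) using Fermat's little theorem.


Fermat's little theorem: if p is prime and gcd(a,p)=1, then a^(p-1) ≡ 1 (mod p)
p = 5 is prime, gcd(4,5) = 1
Reduce exponent: 74 mod 4 = 2
So 4^74 ≡ 4^2 (mod 5)
4^2 mod 5 = 1

4^74 ≡ 1 (mod 5)


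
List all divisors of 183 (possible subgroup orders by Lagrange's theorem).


Lagrange's theorem: |H| divides |G|
|G| = 183
Divisors of 183: 1, 3, 61, 183

Possible subgroup orders: {1, 3, 61, 183}


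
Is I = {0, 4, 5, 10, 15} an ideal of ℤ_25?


Check ideal conditions for I = {0, 4, 5, 10, 15} in ℤ_25:
(1) I is an additive subgroup? No
(2) For r ∈ ℤ_25 and a ∈ I: r·a ∈ I? No  [counterexample: r=2, a=4, r·a mod 25 = 8 ∉ I]

No, I is not an ideal of ℤ_25


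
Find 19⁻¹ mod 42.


Use the extended Euclidean algorithm to write 1 = 19·s + 42·t; then s mod 42 is the inverse.
Euclidean algorithm:
  19 = 0·42 + 19
  42 = 2·19 + 4
  19 = 4·4 + 3
  4 = 1·3 + 1
  3 = 3·1 + 0
gcd(19,42) = 1
Back-substitution gives: 19·(-11) + 42·(5) = 1
So 19⁻¹ ≡ -11 ≡ 31 (mod 42)
Check: 19 × 31 = 589 ≡ 1 (mod 42) ✓

19⁻¹ ≡ 31 (mod 42)


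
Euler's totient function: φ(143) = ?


Factor n: 143 = 11 × 13
φ(n) = n · ∏(1 - 1/p) over distinct primes p | n
φ(143) = 143 · (1 - 1/11) · (1 - 1/13) = 120

φ(143) = 120


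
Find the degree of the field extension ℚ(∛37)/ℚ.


∛37 has minimal polynomial x³ - 37 (irreducible over ℚ since 37 is not a perfect cube)

[ℚ(∛37)/ℚ] = 3


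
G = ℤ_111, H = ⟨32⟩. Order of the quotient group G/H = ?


|⟨32⟩| = n / gcd(32, 111) = 111 / 1 = 111
H is normal (ℤ_111 is abelian).
|G/H| = |G| / |H| = 111 / 111 = 1

|G/H| = 1


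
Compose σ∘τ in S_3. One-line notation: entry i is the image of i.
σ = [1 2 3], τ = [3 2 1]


σ∘τ: apply τ first, then σ
1 →τ 3 →σ 3
2 →τ 2 →σ 2
3 →τ 1 →σ 1

σ∘τ = [3 2 1]


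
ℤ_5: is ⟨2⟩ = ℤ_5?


g generates ℤ_n iff gcd(g, n) = 1
gcd(2, 5) = 1
Since gcd = 1, 2 is a generator.

Yes, 2 generates ℤ_5


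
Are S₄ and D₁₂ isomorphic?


Comparing S₄ and D₁₂:
S₄ has trivial center; D₁₂ has center {e, r⁶}

No, S₄ ≇ D₁₂


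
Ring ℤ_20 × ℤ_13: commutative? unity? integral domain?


Direct product ring; commutative with unity (1,1); but (1,0)·(0,1) = (0,0) gives zero divisors, so not an integral domain
Commutative: Yes
Integral domain: No
Has unity: Yes

ℤ_20 × ℤ_13: Commutative=Yes, Unity=Yes


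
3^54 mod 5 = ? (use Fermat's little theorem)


Fermat's little theorem: if p is prime and gcd(a,p)=1, then a^(p-1) ≡ 1 (mod p)
p = 5 is prime, gcd(3,5) = 1
Reduce exponent: 54 mod 4 = 2
So 3^54 ≡ 3^2 (mod 5)
3^2 mod 5 = 4

3^54 ≡ 4 (mod 5)


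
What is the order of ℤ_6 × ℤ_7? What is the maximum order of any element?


|ℤ_6 × ℤ_7| = 6 × 7 = 42
Max element order = lcm(6,7) = 42
Cyclic? Yes (gcd=1)

|ℤ_6×ℤ_7| = 42, max element order = 42


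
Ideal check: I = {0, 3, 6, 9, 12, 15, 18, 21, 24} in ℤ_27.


Check ideal conditions for I = {0, 3, 6, 9, 12, 15, 18, 21, 24} in ℤ_27:
(1) I is an additive subgroup? Yes
(2) For r ∈ ℤ_27 and a ∈ I: r·a ∈ I? Yes

Yes, I is an ideal of ℤ_27


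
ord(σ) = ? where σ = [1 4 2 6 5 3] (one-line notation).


Cycle decomposition: (2 4 6 3)
Cycle lengths: 4
Order = lcm(4) = 4

ord(σ) = 4


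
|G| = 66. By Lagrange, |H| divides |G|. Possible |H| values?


Lagrange's theorem: |H| divides |G|
|G| = 66
Divisors of 66: 1, 2, 3, 6, 11, 22, 33, 66

Possible subgroup orders: {1, 2, 3, 6, 11, 22, 33, 66}


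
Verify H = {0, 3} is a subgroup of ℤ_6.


Subgroup test for H = {0, 3} in (ℤ_6, +):
(1) 0 ∈ H? Yes
(2) Closure: for all a,b ∈ H, (a+b) mod 6 ∈ H? Yes
(3) Inverses: for all a ∈ H, -a mod 6 ∈ H? Yes

Yes, H is a subgroup of ℤ_6


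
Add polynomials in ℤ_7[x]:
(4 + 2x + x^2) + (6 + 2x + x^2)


Add coefficients mod 7:
x^0: 4 + 6 = 3 (mod 7)
x^1: 2 + 2 = 4 (mod 7)
x^2: 1 + 1 = 2 (mod 7)
Result: 3 + 4x + 2x^2

f + g = 3 + 4x + 2x^2


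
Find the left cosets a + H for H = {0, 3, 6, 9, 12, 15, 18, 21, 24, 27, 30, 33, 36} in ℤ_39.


H = {0, 3, 6, 9, 12, 15, 18, 21, 24, 27, 30, 33, 36}, |H| = 13
Number of cosets = |G|/|H| = 39/13 = 3
0 + H = {0, 3, 6, 9, 12, 15, 18, 21, 24, 27, 30, 33, 36}
1 + H = {1, 4, 7, 10, 13, 16, 19, 22, 25, 28, 31, 34, 37}
2 + H = {2, 5, 8, 11, 14, 17, 20, 23, 26, 29, 32, 35, 38}

Cosets: 0+H={0,3,6,9,12,15,18,21,24,27,30,33,36}; 1+H={1,4,7,10,13,16,19,22,25,28,31,34,37}; 2+H={2,5,8,11,14,17,20,23,26,29,32,35,38}


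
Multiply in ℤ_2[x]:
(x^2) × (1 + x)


Expand and collect like terms; reduce coefficients mod 2:
x^0: 0·1 = 0 ≡ 0 (mod 2)
x^1: 0·1 + 0·1 = 0 ≡ 0 (mod 2)
x^2: 0·1 + 1·1 = 1 ≡ 1 (mod 2)
x^3: 1·1 = 1 ≡ 1 (mod 2)
Result: x^2 + x^3

f · g = x^2 + x^3


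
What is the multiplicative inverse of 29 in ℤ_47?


Use the extended Euclidean algorithm to write 1 = 29·s + 47·t; then s mod 47 is the inverse.
Euclidean algorithm:
  29 = 0·47 + 29
  47 = 1·29 + 18
  29 = 1·18 + 11
  18 = 1·11 + 7
  11 = 1·7 + 4
  7 = 1·4 + 3
  4 = 1·3 + 1
  3 = 3·1 + 0
gcd(29,47) = 1
Back-substitution gives: 29·(13) + 47·(-8) = 1
So 29⁻¹ ≡ 13 ≡ 13 (mod 47)
Check: 29 × 13 = 377 ≡ 1 (mod 47) ✓

29⁻¹ ≡ 13 (mod 47)


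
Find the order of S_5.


|S_n| = n! (number of permutations of n symbols)
|S_5| = 5! = 120

|S_5| = 120


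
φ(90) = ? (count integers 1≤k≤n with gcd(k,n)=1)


Factor n: 90 = 2 × 3^2 × 5
φ(n) = n · ∏(1 - 1/p) over distinct primes p | n
φ(90) = 90 · (1 - 1/2) · (1 - 1/3) · (1 - 1/5) = 24

φ(90) = 24


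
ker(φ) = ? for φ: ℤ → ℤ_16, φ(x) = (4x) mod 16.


Kernel = preimage of identity
ker(φ) = {x ∈ ℤ : 4x ≡ 0 (mod 16)}. gcd(4,16) = 4, so 4x ≡ 0 (mod 16) ⟺ x ≡ 0 (mod 16/4 = 4). Hence ker(φ) = 4ℤ

ker(φ) = 4ℤ


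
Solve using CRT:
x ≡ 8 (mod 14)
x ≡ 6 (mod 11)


m₁ = 14, m₂ = 11, gcd = 1, so CRT applies. M = m₁·m₂ = 154
Let M₁ = M/m₁ = 11, M₂ = M/m₂ = 14
Find y₁ ≡ M₁⁻¹ (mod m₁): 11⁻¹ ≡ 9 (mod 14)
Find y₂ ≡ M₂⁻¹ (mod m₂): 14⁻¹ ≡ 4 (mod 11)
x = a₁·M₁·y₁ + a₂·M₂·y₂ = 8·11·9 + 6·14·4 = 1128
Reduce mod 154: x ≡ 50
Check: 50 mod 14 = 8 ✓, 50 mod 11 = 6 ✓

x ≡ 50 (mod 154)


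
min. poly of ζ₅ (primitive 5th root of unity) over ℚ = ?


ζ₅ is a root of Φ₅(x) = x⁴ + x³ + x² + x + 1, irreducible over ℚ

Minimal polynomial: x⁴ + x³ + x² + x + 1


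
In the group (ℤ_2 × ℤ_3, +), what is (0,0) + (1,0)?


Operation: componentwise addition mod (2, 3)
(0,0) + (1,0) = ((a₁+b₁) mod 2, (a₂+b₂) mod 3) with a = (0,0), b = (1,0)

(0,0) + (1,0) = (1,0)


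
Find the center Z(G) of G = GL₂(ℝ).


Z(G) = {g ∈ G | gx = xg for all x ∈ G}
Only scalar multiples of the identity commute with all invertible matrices

Z(GL₂(ℝ)) = {aI : a ∈ ℝ, a ≠ 0}


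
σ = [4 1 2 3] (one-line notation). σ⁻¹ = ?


To find σ⁻¹, swap domain and range:
σ(1) = 4 → σ⁻¹(4) = 1
σ(2) = 1 → σ⁻¹(1) = 2
σ(3) = 2 → σ⁻¹(2) = 3
σ(4) = 3 → σ⁻¹(3) = 4

σ⁻¹ = [2 3 4 1]


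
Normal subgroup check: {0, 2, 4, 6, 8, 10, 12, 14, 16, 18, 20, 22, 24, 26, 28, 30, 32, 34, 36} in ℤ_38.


H = {0, 2, 4, 6, 8, 10, 12, 14, 16, 18, 20, 22, 24, 26, 28, 30, 32, 34, 36} in ℤ_38
ℤ_38 is abelian; every subgroup of an abelian group is normal

Yes, normal subgroup


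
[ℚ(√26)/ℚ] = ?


√26 has minimal polynomial x² - 26 (irreducible over ℚ since 26 is squarefree)

[ℚ(√26)/ℚ] = 2


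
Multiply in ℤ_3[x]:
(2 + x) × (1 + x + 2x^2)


Expand and collect like terms; reduce coefficients mod 3:
x^0: 2·1 = 2 ≡ 2 (mod 3)
x^1: 2·1 + 1·1 = 3 ≡ 0 (mod 3)
x^2: 2·2 + 1·1 = 5 ≡ 2 (mod 3)
x^3: 1·2 = 2 ≡ 2 (mod 3)
Result: 2 + 2x^2 + 2x^3

f · g = 2 + 2x^2 + 2x^3


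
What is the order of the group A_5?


|A_n| = n!/2 (even permutations)
|A_5| = 5!/2 = 120/2 = 60

|A_5| = 60


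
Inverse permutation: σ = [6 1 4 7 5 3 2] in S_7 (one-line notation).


To find σ⁻¹, swap domain and range:
σ(1) = 6 → σ⁻¹(6) = 1
σ(2) = 1 → σ⁻¹(1) = 2
σ(3) = 4 → σ⁻¹(4) = 3
σ(4) = 7 → σ⁻¹(7) = 4
σ(5) = 5 → σ⁻¹(5) = 5
σ(6) = 3 → σ⁻¹(3) = 6
σ(7) = 2 → σ⁻¹(2) = 7

σ⁻¹ = [2 7 6 3 5 1 4]


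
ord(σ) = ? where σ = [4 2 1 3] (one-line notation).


Cycle decomposition: (1 4 3)
Cycle lengths: 3
Order = lcm(3) = 3

ord(σ) = 3
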